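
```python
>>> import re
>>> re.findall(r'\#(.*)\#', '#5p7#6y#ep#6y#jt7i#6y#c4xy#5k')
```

Scanning left to right: at [0:27] match '#5p7#6y#ep#6y#jt7i#6y#c4xy#', group 1 = '5p7#6y#ep#6y#jt7i#6y#c4xy'.
Because there's exactly one group, `findall` drops the full match and keeps group 1 from the one hit.

['5p7#6y#ep#6y#jt7i#6y#c4xy']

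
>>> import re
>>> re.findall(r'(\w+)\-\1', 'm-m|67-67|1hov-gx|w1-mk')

`\1` has to match the exact text group 1 already captured.
Scanning left to right: at [0:3] match 'm-m', group 1 = 'm'; at [4:9] match '67-67', group 1 = '67'.
One capturing group, so `findall` returns just the captured substring from each match — 2 in all.

['m', '67']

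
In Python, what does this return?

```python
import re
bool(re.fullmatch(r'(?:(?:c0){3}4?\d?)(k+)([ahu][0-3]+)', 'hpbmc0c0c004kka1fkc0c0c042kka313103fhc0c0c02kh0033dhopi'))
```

False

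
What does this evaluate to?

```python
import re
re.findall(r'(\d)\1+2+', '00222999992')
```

After group 1 captures some text, `\1` only succeeds where that same text appears again.
Scanning left to right: at [0:5] match '00222', group 1 = '0'; at [5:11] match '999992', group 1 = '9'.
One capturing group, so `findall` returns just the captured substring from each match — 2 in all.

['0', '9']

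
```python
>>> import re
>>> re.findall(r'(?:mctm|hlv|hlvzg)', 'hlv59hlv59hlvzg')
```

['hlv', 'hlv', 'hlv']

Alternation isn't longest-match — the leftmost alternative that fits at this position is chosen.
With no groups in the pattern, `findall` gives back each whole match — 3 here.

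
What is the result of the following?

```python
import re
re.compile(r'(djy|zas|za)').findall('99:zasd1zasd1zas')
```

['zas', 'zas', 'zas']

`|` is ordered: at each position the engine commits to the first alternative that works.
`findall` collects group 1 from each match (3 total).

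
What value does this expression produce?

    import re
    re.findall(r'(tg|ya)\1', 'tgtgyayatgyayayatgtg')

After group 1 captures some text, `\1` only succeeds where that same text appears again.
Because there's exactly one group, `findall` drops the full match and keeps group 1 from each hit.

['tg', 'ya', 'ya', 'tg']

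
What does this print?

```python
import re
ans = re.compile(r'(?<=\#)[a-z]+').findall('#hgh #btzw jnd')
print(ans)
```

['hgh', 'btzw']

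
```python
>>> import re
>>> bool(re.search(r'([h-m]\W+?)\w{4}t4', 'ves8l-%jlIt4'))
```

False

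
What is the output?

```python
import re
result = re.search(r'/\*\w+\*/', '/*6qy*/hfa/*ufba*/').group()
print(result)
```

/*6qy*/

Unlike `match`, `search` isn't anchored — it looks for the pattern anywhere in the string.
The match spans [0:7] → '/*6qy*/'.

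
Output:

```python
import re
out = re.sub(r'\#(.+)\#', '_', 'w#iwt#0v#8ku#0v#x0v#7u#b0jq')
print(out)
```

w_b0jq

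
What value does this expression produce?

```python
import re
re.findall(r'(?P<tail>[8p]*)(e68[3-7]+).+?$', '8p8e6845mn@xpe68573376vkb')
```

[('8p8', 'e6845')]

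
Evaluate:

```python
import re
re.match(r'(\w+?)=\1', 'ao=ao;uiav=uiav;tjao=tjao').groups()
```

The match spans [0:5] → 'ao=ao'.
Captured: group 1 = 'ao'.

('ao',)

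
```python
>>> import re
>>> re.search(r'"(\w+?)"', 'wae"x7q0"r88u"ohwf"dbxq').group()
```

'"x7q0"'

`re.search` tries every starting position until one works.
The match spans [3:9] → '"x7q0"'.
Captured: group 1 = 'x7q0'.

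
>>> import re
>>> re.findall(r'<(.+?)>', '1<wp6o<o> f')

['wp6o<o']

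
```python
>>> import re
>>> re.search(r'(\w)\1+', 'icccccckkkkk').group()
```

'cccccc'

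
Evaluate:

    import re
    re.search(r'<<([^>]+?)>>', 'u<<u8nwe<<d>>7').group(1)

The match spans [1:13] → '<<u8nwe<<d>>'.
Captured: group 1 = 'u8nwe<<d'.

'u8nwe<<d'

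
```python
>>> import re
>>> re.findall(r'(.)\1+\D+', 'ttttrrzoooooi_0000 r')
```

`\1` is not a pattern — it's the concrete string captured by group 1, re-applied verbatim.
Scanning left to right: at [0:14] match 'ttttrrzoooooi_', group 1 = 't'; at [14:20] match '0000 r', group 1 = '0'.
One capturing group, so `findall` returns just the captured substring from each match — 2 in all.

['t', '0']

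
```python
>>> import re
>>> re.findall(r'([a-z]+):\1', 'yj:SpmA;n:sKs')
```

[]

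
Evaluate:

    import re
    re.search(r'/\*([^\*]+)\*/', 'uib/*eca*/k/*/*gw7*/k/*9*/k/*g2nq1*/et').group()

'/*eca*/'

Unlike `match`, `search` isn't anchored — it looks for the pattern anywhere in the string.
The match spans [3:10] → '/*eca*/'.
Captured: group 1 = 'eca'.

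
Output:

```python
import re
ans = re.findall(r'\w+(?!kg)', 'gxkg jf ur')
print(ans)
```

The negative lookaround is zero-width — it rules out positions where the adjacent text would match, without consuming anything.
Matches: at [0:4] → 'gxkg'; at [5:7] → 'jf'; at [8:10] → 'ur'.
`findall` yields the raw match text (3 of them) because the pattern has no groups.

['gxkg', 'jf', 'ur']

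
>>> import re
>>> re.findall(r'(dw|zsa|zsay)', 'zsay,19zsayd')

['zsa', 'zsa']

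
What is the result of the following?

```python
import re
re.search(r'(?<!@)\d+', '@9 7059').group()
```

`(?!…)`/`(?<!…)` only lets a position through if the neighbouring text does NOT match; no characters are consumed.
The match spans [3:7] → '7059'.

'7059'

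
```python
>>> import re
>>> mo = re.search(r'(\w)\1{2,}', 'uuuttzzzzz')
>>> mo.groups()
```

('u',)

`\1` is not a pattern — it's the concrete string captured by group 1, re-applied verbatim.
`re.search` scans for the first position where the pattern succeeds.
The match spans [0:3] → 'uuu'.
Captured: group 1 = 'u'.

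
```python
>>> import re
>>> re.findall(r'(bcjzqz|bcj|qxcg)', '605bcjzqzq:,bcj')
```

['bcjzqz', 'bcj']

Alternation isn't longest-match — the leftmost alternative that fits at this position is chosen.
Matches: at [3:9] match 'bcjzqz', group 1 = 'bcjzqz'; at [12:15] match 'bcj', group 1 = 'bcj'.
Because there's exactly one group, `findall` drops the full match and keeps group 1 from each hit.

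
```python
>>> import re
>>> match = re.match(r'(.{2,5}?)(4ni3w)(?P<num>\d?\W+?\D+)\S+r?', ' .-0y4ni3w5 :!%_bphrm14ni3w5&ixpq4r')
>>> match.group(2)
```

Pattern: 2 to 5 of any character (lazy) (captured); then the literal '4ni', then the literal '3w' (captured); then optionally a digit, then one or more of a non-word character (lazy), then one or more of a non-digit (captured as 'num'); then one or more of a non-whitespace character, then optionally the literal 'r'.
`match` is anchored at position 0; if the pattern doesn't fit there, it returns None.
The match spans [0:35] → ' .-0y4ni3w5 :!%_bphrm14ni3w5&ixpq4r'.
Captured: group 1 = ' .-0y', group 2 = '4ni3w', group 3 = '5 :!%_bphrm'.

'4ni3w'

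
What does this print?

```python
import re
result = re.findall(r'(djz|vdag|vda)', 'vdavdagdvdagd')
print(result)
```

Alternation tries branches left to right and keeps the first one that lets the overall match succeed at that position.
Walking the string: at [0:3] match 'vda', group 1 = 'vda'; at [3:7] match 'vdag', group 1 = 'vdag'; at [8:12] match 'vdag', group 1 = 'vdag'.
`findall` collects group 1 from each match (3 total).

['vda', 'vdag', 'vdag']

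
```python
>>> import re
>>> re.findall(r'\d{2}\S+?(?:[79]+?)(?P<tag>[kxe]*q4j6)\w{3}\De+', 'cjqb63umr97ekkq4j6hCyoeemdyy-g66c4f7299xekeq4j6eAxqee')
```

['ekkq4j6', 'xekeq4j6']

The `?` after the quantifier makes it lazy — it takes as little as possible before letting the rest of the pattern try.
Because there's exactly one group, `findall` drops the full match and keeps group 1 from each hit.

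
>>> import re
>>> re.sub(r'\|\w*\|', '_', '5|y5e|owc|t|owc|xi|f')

'5_owc_owc_f'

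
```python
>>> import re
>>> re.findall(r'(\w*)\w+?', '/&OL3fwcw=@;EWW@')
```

This matches zero or more of a word character (captured); then one or more of a word character (lazy).
Matches: at [2:9] match 'OL3fwcw', group 1 = 'OL3fwc'; at [12:15] match 'EWW', group 1 = 'EW'.
Because there's exactly one group, `findall` drops the full match and keeps group 1 from each hit.

['OL3fwc', 'EW']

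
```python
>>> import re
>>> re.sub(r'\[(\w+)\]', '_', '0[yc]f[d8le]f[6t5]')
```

`sub` substitutes '_' at each match site.

'0_f_f_'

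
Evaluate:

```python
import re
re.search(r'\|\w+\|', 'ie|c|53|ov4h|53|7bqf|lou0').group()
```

`search` walks the string left to right and returns the first match it finds.
The match spans [2:5] → '|c|'.

'|c|'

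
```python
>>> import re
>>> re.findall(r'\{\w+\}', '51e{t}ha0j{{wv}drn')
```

Scanning left to right: at [3:6] → '{t}'; at [11:15] → '{wv}'.
With no groups in the pattern, `findall` gives back each whole match — 2 here.

['{t}', '{wv}']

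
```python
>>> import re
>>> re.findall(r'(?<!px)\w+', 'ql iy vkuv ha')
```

['ql', 'iy', 'vkuv', 'ha']

The negative lookahead/lookbehind blocks any match where the forbidden context is present.
With no groups in the pattern, `findall` gives back each whole match — 4 here.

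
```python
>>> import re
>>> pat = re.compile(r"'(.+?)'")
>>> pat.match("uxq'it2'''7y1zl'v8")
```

None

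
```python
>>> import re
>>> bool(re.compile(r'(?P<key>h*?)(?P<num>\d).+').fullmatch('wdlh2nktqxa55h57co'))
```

False

This matches zero or more of a literal 'h' (lazy) (captured as 'key'); then a digit (captured as 'num'); then one or more of any character.
`re.fullmatch` requires the pattern to consume the entire string.
Here there's no way to consume every character, so the call returns None, and `bool(None)` is False.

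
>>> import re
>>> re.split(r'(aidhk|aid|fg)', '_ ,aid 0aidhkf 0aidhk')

['_ ,', 'aid', ' 0', 'aidhk', 'f 0', 'aidhk', '']

Alternation isn't longest-match — the leftmost alternative that fits at this position is chosen.
Matches to split on: at [3:6] → 'aid'; at [8:13] → 'aidhk'; at [16:21] → 'aidhk'.
With a capturing group present, the delimiter's captured portion is kept in the result list.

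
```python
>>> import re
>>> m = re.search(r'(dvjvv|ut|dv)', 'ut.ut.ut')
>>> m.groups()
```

('ut',)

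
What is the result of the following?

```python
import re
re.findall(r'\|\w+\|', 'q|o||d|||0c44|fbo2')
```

['|o|', '|d|', '|0c44|']

No capturing groups, so `findall` returns the 3 full match strings.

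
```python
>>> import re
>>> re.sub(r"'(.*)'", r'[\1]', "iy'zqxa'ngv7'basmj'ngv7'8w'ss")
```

"iy[zqxa'ngv7'basmj'ngv7'8w]ss"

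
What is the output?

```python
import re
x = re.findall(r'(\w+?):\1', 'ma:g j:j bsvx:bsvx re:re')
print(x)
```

After group 1 captures some text, `\1` only succeeds where that same text appears again.
Matches: at [5:8] match 'j:j', group 1 = 'j'; at [9:18] match 'bsvx:bsvx', group 1 = 'bsvx'; at [19:24] match 're:re', group 1 = 're'.
`findall` collects group 1 from each match (3 total).

['j', 'bsvx', 're']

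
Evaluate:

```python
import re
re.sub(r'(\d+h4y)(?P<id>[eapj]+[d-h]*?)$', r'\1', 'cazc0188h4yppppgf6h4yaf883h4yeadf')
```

'cazc0188h4yppppgf6h4yaf883h4y'

Each match is replaced using the text its own group 1 captured.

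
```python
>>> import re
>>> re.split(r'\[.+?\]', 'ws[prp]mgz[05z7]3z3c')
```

['ws', 'mgz', '3z3c']

A `+?`/`*?`/`{m,n}?` starts at its minimum and grows only as far as needed for what follows to match.
Each match becomes a cut point; 3 segments remain.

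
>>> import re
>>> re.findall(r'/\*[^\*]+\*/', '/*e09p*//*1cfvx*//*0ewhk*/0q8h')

['/*e09p*/', '/*1cfvx*/', '/*0ewhk*/']

Matches: at [0:8] → '/*e09p*/'; at [8:17] → '/*1cfvx*/'; at [17:26] → '/*0ewhk*/'.
`findall` yields the raw match text (3 of them) because the pattern has no groups.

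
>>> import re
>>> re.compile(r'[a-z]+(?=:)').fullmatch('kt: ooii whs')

None

`re.fullmatch` requires the pattern to consume the entire string.
Here the string isn't matched end-to-end, so the call returns None.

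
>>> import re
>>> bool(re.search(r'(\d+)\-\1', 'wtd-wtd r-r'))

False

The backreference `\1` re-matches whatever the first group consumed, character for character.
Unlike `match`, `search` isn't anchored — it looks for the pattern anywhere in the string.
Here no position works, so the call returns None, and `bool(None)` is False.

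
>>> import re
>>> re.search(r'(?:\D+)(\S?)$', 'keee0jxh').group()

This matches one or more of a non-digit (non-capturing group); then optionally a non-whitespace character (captured); then anchored at the end.
The match spans [5:8] → 'jxh'.

'jxh'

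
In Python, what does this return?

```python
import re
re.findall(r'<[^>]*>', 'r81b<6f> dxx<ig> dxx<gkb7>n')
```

['<6f>', '<ig>', '<gkb7>']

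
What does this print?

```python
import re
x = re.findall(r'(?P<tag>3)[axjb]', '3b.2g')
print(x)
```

One capturing group, so `findall` returns just the captured substring from the one match — 1 in all.

['3']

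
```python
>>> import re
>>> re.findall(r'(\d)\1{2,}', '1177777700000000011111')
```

['7', '0', '1']

`\1` is not a pattern — it's the concrete string captured by group 1, re-applied verbatim.
With a single group, `findall` returns only what that group captured — 3 items.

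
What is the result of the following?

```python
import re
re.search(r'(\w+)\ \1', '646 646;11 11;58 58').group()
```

After group 1 captures some text, `\1` only succeeds where that same text appears again.
Unlike `match`, `search` isn't anchored — it looks for the pattern anywhere in the string.
The match spans [0:7] → '646 646'.
Captured: group 1 = '646'.

'646 646'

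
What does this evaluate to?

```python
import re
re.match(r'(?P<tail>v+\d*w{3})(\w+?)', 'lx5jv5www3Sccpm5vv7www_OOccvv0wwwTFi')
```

The pattern matches one or more of the literal 'v', then zero or more of a digit, then exactly 3 of the literal 'w' (captured as 'tail'); then one or more of a word character (lazy) (captured).
With `match`, the pattern is implicitly anchored at the beginning.
Here the string doesn't start with a match, so the call returns None.

None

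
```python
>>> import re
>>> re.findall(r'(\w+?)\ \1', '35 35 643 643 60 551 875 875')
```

['35', '643', '875']

After group 1 captures some text, `\1` only succeeds where that same text appears again.
One capturing group, so `findall` returns just the captured substring from each match — 3 in all.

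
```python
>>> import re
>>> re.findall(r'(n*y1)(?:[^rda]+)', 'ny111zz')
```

The pattern matches zero or more of the literal 'n', then the literal 'y1' (captured); then one or more of any character except [rda] (non-capturing group).
Matches: at [0:7] match 'ny111zz', group 1 = 'ny1'.
Because there's exactly one group, `findall` drops the full match and keeps group 1 from the one hit.

['ny1']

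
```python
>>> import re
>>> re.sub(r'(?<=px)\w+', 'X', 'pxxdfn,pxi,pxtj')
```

The `(?=…)`/`(?<=…)` assertion just peeks at neighbouring text; it doesn't advance the match position.
Matches: at [2:6] → 'xdfn'; at [9:10] → 'i'; at [13:15] → 'tj'.
Each match is replaced by 'X'.

'pxX,pxX,pxX'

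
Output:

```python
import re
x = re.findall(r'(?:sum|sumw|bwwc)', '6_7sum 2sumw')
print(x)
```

['sum', 'sum']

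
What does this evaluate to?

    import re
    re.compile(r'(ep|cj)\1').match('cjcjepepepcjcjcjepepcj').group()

'cjcj'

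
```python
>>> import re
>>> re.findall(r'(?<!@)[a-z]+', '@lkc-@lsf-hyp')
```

['kc', 'sf', 'hyp']

Because the assertion is negative and zero-width, positions next to the forbidden text are skipped.
With no groups in the pattern, `findall` gives back each whole match — 3 here.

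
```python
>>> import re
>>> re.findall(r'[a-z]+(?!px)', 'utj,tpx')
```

['utj', 'tpx']

The negative lookaround is zero-width — it rules out positions where the adjacent text would match, without consuming anything.
Scanning left to right: at [0:3] → 'utj'; at [4:7] → 'tpx'.
With no groups in the pattern, `findall` gives back each whole match — 2 here.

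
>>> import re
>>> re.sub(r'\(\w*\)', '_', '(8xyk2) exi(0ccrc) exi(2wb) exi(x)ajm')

'_ exi_ exi_ exi_ajm'

Each match is replaced by '_'.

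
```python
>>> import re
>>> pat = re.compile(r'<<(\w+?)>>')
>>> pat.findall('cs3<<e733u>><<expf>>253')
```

['e733u', 'expf']

Scanning left to right: at [3:12] match '<<e733u>>', group 1 = 'e733u'; at [12:20] match '<<expf>>', group 1 = 'expf'.
With a single group, `findall` returns only what that group captured — 2 items.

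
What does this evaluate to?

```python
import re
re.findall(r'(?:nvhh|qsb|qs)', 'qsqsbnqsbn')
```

Alternation isn't longest-match — the leftmost alternative that fits at this position is chosen.
Since nothing is captured, `findall` lists the 3 matched substrings directly.

['qs', 'qsb', 'qsb']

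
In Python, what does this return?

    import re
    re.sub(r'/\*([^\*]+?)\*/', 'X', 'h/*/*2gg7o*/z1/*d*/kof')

'h/*Xz1Xkof'

`sub` substitutes 'X' at each match site.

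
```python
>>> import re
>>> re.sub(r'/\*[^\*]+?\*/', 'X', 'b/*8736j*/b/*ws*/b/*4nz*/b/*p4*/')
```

Matches: at [1:10] → '/*8736j*/'; at [11:17] → '/*ws*/'; at [18:25] → '/*4nz*/'; at [26:32] → '/*p4*/'.
Every occurrence is swapped for 'X'.

'bXbXbXbX'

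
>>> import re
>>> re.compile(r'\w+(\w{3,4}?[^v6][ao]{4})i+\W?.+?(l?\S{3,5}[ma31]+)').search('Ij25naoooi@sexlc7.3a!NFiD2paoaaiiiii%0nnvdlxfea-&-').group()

'Ij25naoooi@sexlc7.3a'

With the lazy modifier that quantifier settles for the fewest repetitions that let the rest of the pattern succeed (the atoms after it are unaffected and can still be greedy).
The match spans [0:20] → 'Ij25naoooi@sexlc7.3a'.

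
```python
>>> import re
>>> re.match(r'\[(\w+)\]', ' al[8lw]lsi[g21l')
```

None

`re.match` won't scan ahead — the pattern has to work from the very first character.
Here position 0 doesn't satisfy it, so the call returns None.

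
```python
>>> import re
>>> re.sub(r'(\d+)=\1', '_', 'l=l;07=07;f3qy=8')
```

'l=l;_;f3qy=8'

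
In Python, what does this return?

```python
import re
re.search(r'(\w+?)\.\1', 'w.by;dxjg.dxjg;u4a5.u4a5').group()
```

'dxjg.dxjg'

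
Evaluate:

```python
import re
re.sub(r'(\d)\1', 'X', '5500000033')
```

'XXXXX'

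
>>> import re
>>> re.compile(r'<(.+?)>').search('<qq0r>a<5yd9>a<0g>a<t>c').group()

'<qq0r>'

The match spans [0:6] → '<qq0r>'.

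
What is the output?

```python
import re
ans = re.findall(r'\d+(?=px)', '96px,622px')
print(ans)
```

['96', '622']

The `(?=…)`/`(?<=…)` assertion just peeks at neighbouring text; it doesn't advance the match position.
`findall` yields the raw match text (2 of them) because the pattern has no groups.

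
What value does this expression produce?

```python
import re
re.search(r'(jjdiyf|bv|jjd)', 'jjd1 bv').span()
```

`re.search` scans for the first position where the pattern succeeds.
The match spans [0:3] → 'jjd'.
Captured: group 1 = 'jjd'.

(0, 3)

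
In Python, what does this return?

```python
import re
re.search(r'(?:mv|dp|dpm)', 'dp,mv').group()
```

'dp'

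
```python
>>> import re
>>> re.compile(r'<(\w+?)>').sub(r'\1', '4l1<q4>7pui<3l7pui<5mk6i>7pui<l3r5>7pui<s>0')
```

'4l1q47pui<3l7pui5mk6i7puil3r57puis0'

Each match is replaced using the text its own group 1 captured.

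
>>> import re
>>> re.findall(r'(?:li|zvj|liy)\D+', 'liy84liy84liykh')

['liy', 'liy', 'liykh']

Scanning left to right: at [0:3] → 'liy'; at [5:8] → 'liy'; at [10:15] → 'liykh'.
`findall` yields the raw match text (3 of them) because the pattern has no groups.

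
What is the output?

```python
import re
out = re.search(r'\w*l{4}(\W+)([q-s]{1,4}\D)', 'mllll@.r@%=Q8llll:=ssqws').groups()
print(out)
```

('@.', 'r@')

The match spans [0:9] → 'mllll@.r@'.
Captured: group 1 = '@.', group 2 = 'r@'.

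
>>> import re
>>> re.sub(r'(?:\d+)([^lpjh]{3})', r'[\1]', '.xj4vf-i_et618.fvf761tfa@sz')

This matches one or more of a digit (non-capturing group); then exactly 3 of any character except [lpjh] (captured).
`\1` in the replacement pulls in group 1's text for each match.

'.xj[vf-]i_et[.fv]f[tfa]@sz'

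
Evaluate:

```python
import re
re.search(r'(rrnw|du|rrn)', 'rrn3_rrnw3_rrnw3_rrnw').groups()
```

The match spans [0:3] → 'rrn'.
Captured: group 1 = 'rrn'.

('rrn',)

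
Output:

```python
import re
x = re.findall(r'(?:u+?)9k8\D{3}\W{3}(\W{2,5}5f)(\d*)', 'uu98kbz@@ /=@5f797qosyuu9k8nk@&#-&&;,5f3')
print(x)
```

[('&&;,5f', '3')]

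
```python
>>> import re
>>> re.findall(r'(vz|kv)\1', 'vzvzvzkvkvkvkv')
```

['vz', 'kv', 'kv']

A backreference is literal: `\1` must see the identical characters the first group matched.
With a single group, `findall` returns only what that group captured — 3 items.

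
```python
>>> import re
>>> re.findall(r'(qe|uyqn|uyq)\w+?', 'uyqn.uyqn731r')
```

Alternation isn't longest-match — the leftmost alternative that fits at this position is chosen.
Scanning left to right: at [0:4] match 'uyqn', group 1 = 'uyq'; at [5:10] match 'uyqn7', group 1 = 'uyqn'.
`findall` collects group 1 from each match (2 total).

['uyq', 'uyqn']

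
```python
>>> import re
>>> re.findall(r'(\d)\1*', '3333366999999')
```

['3', '6', '9']

After group 1 captures some text, `\1` only succeeds where that same text appears again.
Matches: at [0:5] match '33333', group 1 = '3'; at [5:7] match '66', group 1 = '6'; at [7:13] match '999999', group 1 = '9'.
`findall` collects group 1 from each match (3 total).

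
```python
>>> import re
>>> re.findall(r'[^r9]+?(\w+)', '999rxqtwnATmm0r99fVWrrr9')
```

['qtwnATmm0r99fVWrrr9']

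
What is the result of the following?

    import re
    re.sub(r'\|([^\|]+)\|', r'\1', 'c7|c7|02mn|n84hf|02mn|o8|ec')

Matches: at [2:6] → '|c7|'; at [10:17] → '|n84hf|'; at [21:25] → '|o8|'.
Each match is replaced using the text its own group 1 captured.

'c7c702mnn84hf02mno8ec'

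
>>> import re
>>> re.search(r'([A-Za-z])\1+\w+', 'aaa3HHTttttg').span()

The backreference `\1` re-matches whatever the first group consumed, character for character.
The match spans [0:12] → 'aaa3HHTttttg'.

(0, 12)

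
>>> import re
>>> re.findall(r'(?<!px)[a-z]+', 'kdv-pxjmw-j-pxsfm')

`(?!…)`/`(?<!…)` only lets a position through if the neighbouring text does NOT match; no characters are consumed.
Since nothing is captured, `findall` lists the 4 matched substrings directly.

['kdv', 'pxjmw', 'j', 'pxsfm']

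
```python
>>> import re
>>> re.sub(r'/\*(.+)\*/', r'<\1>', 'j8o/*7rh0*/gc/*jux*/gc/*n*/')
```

Matches: at [3:27] → '/*7rh0*/gc/*jux*/gc/*n*/'.
Each match is replaced using the text its own group 1 captured.

'j8o<7rh0*/gc/*jux*/gc/*n>'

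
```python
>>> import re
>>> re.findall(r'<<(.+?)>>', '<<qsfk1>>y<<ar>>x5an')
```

['qsfk1', 'ar']

Because the quantifier is non-greedy, it stops expanding at the earliest point where the rest of the pattern can succeed.
Matches: at [0:9] match '<<qsfk1>>', group 1 = 'qsfk1'; at [10:16] match '<<ar>>', group 1 = 'ar'.
One capturing group, so `findall` returns just the captured substring from each match — 2 in all.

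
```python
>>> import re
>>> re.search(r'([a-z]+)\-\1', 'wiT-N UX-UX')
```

None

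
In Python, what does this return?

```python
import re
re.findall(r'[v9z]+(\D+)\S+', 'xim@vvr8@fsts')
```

['r']

With a single group, `findall` returns only what that group captured — 1 item.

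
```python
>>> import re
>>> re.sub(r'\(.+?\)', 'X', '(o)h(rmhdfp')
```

'Xh(rmhdfp'

Matches: at [0:3] → '(o)'.
`sub` substitutes 'X' at each match site.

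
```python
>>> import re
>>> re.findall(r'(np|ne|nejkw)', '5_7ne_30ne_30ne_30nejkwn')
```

`|` is ordered: at each position the engine commits to the first alternative that works.
Because there's exactly one group, `findall` drops the full match and keeps group 1 from each hit.

['ne', 'ne', 'ne', 'ne']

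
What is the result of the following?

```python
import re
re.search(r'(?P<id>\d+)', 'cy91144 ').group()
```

'91144'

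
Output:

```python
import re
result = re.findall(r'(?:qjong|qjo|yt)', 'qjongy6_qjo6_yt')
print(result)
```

['qjong', 'qjo', 'yt']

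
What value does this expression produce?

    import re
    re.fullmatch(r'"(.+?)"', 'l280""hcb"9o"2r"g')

None

`re.fullmatch` is like wrapping the pattern in `^…$` (in single-line mode).
Here there's no way to consume every character, so the call returns None.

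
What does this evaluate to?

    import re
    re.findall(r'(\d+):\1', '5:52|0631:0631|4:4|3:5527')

['5', '0631', '4']

A backreference is literal: `\1` must see the identical characters the first group matched.
`findall` collects group 1 from each match (3 total).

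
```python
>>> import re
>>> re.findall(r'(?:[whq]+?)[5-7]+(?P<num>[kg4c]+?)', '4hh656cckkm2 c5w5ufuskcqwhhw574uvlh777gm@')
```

['c', '4', 'g']

The pattern matches one or more of one of [whq] (lazy) (non-capturing group); then one or more of a character in [5-7]; then one or more of one of [kg4c] (lazy) (captured as 'num').
With a single group, `findall` returns only what that group captured — 3 items.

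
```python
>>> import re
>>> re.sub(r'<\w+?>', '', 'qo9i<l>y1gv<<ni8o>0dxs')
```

'qo9iy1gv<0dxs'

`sub` substitutes '' at each match site.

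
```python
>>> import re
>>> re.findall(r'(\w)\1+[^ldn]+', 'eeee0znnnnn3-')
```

['e', 'n']

After group 1 captures some text, `\1` only succeeds where that same text appears again.
Matches: at [0:6] match 'eeee0z', group 1 = 'e'; at [6:13] match 'nnnnn3-', group 1 = 'n'.
Because there's exactly one group, `findall` drops the full match and keeps group 1 from each hit.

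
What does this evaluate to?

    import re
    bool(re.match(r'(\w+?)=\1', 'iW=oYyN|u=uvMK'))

False

`re.match` only tries the pattern at the start of the string.
Here the pattern fails at index 0, so the call returns None, and `bool(None)` is False.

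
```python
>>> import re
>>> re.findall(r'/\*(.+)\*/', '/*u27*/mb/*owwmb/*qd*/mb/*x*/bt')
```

['u27*/mb/*owwmb/*qd*/mb/*x']

Walking the string: at [0:29] match '/*u27*/mb/*owwmb/*qd*/mb/*x*/', group 1 = 'u27*/mb/*owwmb/*qd*/mb/*x'.
Because there's exactly one group, `findall` drops the full match and keeps group 1 from the one hit.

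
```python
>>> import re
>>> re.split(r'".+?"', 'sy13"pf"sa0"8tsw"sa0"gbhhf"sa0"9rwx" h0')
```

['sy13', 'sa0', 'sa0', 'sa0', ' h0']

A `+?`/`*?`/`{m,n}?` starts at its minimum and grows only as far as needed for what follows to match.
Each match becomes a cut point; 5 segments remain.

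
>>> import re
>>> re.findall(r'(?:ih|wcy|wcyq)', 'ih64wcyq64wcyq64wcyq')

['ih', 'wcy', 'wcy', 'wcy']

Branches in `(...|...)` are attempted left-to-right; the first branch that allows the whole pattern to succeed is taken.
Matches: at [0:2] → 'ih'; at [4:7] → 'wcy'; at [10:13] → 'wcy'; at [16:19] → 'wcy'.
`findall` yields the raw match text (4 of them) because the pattern has no groups.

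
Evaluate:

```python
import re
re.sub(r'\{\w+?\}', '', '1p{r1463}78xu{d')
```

'1p78xu{d'

Each match is replaced by ''.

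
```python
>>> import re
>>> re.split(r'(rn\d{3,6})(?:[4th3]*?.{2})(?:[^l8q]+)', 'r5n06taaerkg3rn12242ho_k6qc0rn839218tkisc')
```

['r5n06taaerkg3', 'rn12242', 'qc0', 'rn839218', '']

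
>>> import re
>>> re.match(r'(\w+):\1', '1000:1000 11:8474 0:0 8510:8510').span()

After group 1 captures some text, `\1` only succeeds where that same text appears again.
`re.match` only tries the pattern at the start of the string.
The match spans [0:9] → '1000:1000'.
Captured: group 1 = '1000'.

(0, 9)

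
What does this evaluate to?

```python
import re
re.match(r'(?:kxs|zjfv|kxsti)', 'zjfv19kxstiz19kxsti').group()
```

`match` is anchored at position 0; if the pattern doesn't fit there, it returns None.
The match spans [0:4] → 'zjfv'.

'zjfv'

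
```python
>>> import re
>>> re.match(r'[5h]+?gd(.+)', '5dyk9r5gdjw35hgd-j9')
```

None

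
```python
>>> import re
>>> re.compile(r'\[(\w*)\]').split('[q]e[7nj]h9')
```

['', 'q', 'e', '7nj', 'h9']

Matches to split on: at [0:3] → '[q]'; at [4:9] → '[7nj]'.
Because the pattern has a capturing group, `split` also inserts each captured text between the pieces.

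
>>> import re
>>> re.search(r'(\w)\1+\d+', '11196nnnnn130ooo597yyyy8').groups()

('1',)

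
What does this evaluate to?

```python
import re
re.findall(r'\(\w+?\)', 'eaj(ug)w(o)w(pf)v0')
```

['(ug)', '(o)', '(pf)']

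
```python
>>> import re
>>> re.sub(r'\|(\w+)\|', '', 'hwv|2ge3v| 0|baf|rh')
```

Every occurrence is swapped for ''.

'hwv 0rh'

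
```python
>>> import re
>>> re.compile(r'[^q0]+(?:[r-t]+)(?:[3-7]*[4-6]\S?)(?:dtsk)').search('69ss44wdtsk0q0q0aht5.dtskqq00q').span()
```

Pattern: one or more of any character except [q0]; then one or more of a character in [r-t] (non-capturing group); then zero or more of a character in [3-7], then a character in [4-6], then optionally a non-whitespace character (non-capturing group); then a literal 'd', then the literal 'tsk' (non-capturing group).
Unlike `match`, `search` isn't anchored — it looks for the pattern anywhere in the string.
The match spans [0:11] → '69ss44wdtsk'.

(0, 11)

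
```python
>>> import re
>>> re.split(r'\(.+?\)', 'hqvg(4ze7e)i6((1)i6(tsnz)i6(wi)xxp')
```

['hqvg', 'i6', 'i6', 'i6', 'xxp']

With the lazy modifier that quantifier settles for the fewest repetitions that let the rest of the pattern succeed (the atoms after it are unaffected and can still be greedy).
Matches to split on: at [4:11] → '(4ze7e)'; at [13:17] → '((1)'; at [19:25] → '(tsnz)'; at [27:31] → '(wi)'.
The string is cut at each match, leaving 5 pieces.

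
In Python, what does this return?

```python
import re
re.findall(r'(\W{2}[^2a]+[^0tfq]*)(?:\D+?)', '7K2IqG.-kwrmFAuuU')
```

['.-kwrmFAuu']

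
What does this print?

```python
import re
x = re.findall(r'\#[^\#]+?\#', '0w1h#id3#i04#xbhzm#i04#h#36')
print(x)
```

['#id3#', '#xbhzm#', '#h#']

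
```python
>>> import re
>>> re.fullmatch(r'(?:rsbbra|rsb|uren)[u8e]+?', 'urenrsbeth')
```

None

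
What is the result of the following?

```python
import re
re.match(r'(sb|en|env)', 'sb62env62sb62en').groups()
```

('sb',)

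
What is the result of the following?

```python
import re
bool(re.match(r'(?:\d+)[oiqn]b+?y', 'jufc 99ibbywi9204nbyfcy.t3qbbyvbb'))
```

Pattern: one or more of a digit (non-capturing group); then one of [oiqn], then one or more of a literal 'b' (lazy), then the literal 'y'.
`match` is anchored at position 0; if the pattern doesn't fit there, it returns None.
Here the string doesn't start with a match, so the call returns None, and `bool(None)` is False.

False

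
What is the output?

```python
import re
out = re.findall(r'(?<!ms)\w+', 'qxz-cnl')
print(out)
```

The negative lookahead/lookbehind blocks any match where the forbidden context is present.
Scanning left to right: at [0:3] → 'qxz'; at [4:7] → 'cnl'.
`findall` yields the raw match text (2 of them) because the pattern has no groups.

['qxz', 'cnl']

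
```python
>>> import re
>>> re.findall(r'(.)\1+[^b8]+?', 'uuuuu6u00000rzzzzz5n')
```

A backreference is literal: `\1` must see the identical characters the first group matched.
Walking the string: at [0:6] match 'uuuuu6', group 1 = 'u'; at [7:13] match '00000r', group 1 = '0'; at [13:19] match 'zzzzz5', group 1 = 'z'.
With a single group, `findall` returns only what that group captured — 3 items.

['u', '0', 'z']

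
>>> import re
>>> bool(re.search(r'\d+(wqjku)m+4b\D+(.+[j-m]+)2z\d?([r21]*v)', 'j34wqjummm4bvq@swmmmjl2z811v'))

Here no position works, so the call returns None, and `bool(None)` is False.

False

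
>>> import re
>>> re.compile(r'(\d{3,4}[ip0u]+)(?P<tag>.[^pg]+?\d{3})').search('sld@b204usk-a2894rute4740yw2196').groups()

The match spans [5:16] → '204usk-a289'.
Captured: group 1 = '204u', group 2 = 'sk-a289'.

('204u', 'sk-a289')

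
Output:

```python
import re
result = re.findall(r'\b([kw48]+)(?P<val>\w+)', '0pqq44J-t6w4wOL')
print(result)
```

[]

With 2 capturing groups, `findall` returns a 2-tuple per match.
Nothing in the string satisfies the pattern, so the list is empty.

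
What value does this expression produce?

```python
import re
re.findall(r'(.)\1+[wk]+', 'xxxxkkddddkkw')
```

['x', 'd']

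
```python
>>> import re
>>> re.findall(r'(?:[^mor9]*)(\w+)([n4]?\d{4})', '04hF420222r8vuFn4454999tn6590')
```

The pattern matches zero or more of any character except [mor9] (non-capturing group); then one or more of a word character (captured); then optionally one of [n4], then exactly 4 of a digit (captured).
With 2 capturing groups, `findall` returns a 2-tuple per match.

[('r8vuFn4454999tn', '6590')]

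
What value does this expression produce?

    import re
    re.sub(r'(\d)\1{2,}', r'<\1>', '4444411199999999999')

'<4><1><9>'

`\1` has to match the exact text group 1 already captured.
`\1` in the replacement pulls in group 1's text for each match.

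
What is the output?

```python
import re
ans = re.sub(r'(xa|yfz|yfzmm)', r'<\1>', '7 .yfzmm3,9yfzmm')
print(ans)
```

7 .<yfz>mm3,9<yfz>mm

Alternation isn't longest-match — the leftmost alternative that fits at this position is chosen.
Matches: at [3:6] → 'yfz'; at [11:14] → 'yfz'.
`\1` in the replacement pulls in group 1's text for each match.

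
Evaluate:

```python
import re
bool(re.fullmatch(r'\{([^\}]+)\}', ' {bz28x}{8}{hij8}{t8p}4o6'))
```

False

`re.fullmatch` requires the pattern to consume the entire string.
Here the pattern can't cover the whole string, so the call returns None, and `bool(None)` is False.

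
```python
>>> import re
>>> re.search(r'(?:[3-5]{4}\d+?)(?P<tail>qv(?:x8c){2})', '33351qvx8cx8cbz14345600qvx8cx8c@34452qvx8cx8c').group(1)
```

'qvx8cx8c'

The pattern matches exactly 4 of a character in [3-5], then one or more of a digit (lazy) (non-capturing group); then the literal 'qv', then the literal 'x8c' repeated 2 times (captured as 'tail').
`re.search` scans for the first position where the pattern succeeds.
The match spans [0:13] → '33351qvx8cx8c'.
Captured: group 1 = 'qvx8cx8c'.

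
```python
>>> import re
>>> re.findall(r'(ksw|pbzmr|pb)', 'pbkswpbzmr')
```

['pb', 'ksw', 'pbzmr']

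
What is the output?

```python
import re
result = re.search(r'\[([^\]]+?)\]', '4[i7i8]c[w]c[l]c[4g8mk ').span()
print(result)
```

`re.search` scans for the first position where the pattern succeeds.
The match spans [1:7] → '[i7i8]'.
Captured: group 1 = 'i7i8'.

(1, 7)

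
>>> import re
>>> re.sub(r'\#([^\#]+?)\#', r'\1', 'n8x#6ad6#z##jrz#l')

Matches: at [3:9] → '#6ad6#'; at [11:16] → '#jrz#'.
Each match is replaced using the text its own group 1 captured.

'n8x6ad6z#jrzl'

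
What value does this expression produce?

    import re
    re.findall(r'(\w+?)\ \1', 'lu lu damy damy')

['lu', 'damy']

After group 1 captures some text, `\1` only succeeds where that same text appears again.
Scanning left to right: at [0:5] match 'lu lu', group 1 = 'lu'; at [6:15] match 'damy damy', group 1 = 'damy'.
Because there's exactly one group, `findall` drops the full match and keeps group 1 from each hit.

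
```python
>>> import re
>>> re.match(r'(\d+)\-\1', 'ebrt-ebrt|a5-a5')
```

The backreference `\1` re-matches whatever the first group consumed, character for character.
With `match`, the pattern is implicitly anchored at the beginning.
Here position 0 doesn't satisfy it, so the call returns None.

None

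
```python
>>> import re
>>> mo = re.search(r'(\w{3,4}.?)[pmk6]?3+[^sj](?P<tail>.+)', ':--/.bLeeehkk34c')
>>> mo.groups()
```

('eeehk', 'c')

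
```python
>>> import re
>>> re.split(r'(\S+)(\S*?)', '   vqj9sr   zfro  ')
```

The pattern matches one or more of a non-whitespace character (captured); then zero or more of a non-whitespace character (lazy) (captured).
Matches to split on: at [3:9] → 'vqj9sr'; at [12:16] → 'zfro'.
With a capturing group present, the delimiter's captured portion is kept in the result list.

['   ', 'vqj9sr', '', '   ', 'zfro', '', '  ']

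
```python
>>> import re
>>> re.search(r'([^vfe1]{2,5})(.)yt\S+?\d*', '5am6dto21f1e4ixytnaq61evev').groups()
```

('4i', 'x')

The pattern matches 2 to 5 of any character except [vfe1] (captured); then any character (captured); then the literal 'yt', then one or more of a non-whitespace character (lazy), then zero or more of a digit.
A `+?`/`*?`/`{m,n}?` starts at its minimum and grows only as far as needed for what follows to match.
`re.search` scans for the first position where the pattern succeeds.
The match spans [12:18] → '4ixytn'.
Captured: group 1 = '4i', group 2 = 'x'.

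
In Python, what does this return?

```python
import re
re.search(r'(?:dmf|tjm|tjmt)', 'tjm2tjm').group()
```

'tjm'

The match spans [0:3] → 'tjm'.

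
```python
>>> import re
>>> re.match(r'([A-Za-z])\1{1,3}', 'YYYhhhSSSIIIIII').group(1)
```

The backreference `\1` re-matches whatever the first group consumed, character for character.
With `match`, the pattern is implicitly anchored at the beginning.
The match spans [0:3] → 'YYY'.
Captured: group 1 = 'Y'.

'Y'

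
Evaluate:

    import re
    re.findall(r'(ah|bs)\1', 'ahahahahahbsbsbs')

`\1` is not a pattern — it's the concrete string captured by group 1, re-applied verbatim.
Scanning left to right: at [0:4] match 'ahah', group 1 = 'ah'; at [4:8] match 'ahah', group 1 = 'ah'; at [10:14] match 'bsbs', group 1 = 'bs'.
With a single group, `findall` returns only what that group captured — 3 items.

['ah', 'ah', 'bs']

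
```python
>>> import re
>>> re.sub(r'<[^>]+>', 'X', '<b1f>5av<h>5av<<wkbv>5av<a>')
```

'X5avX5avX5avX'

Each match is replaced by 'X'.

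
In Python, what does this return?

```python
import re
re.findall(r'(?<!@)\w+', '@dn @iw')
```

['n', 'w']

The negative lookahead/lookbehind blocks any match where the forbidden context is present.
Walking the string: at [2:3] → 'n'; at [6:7] → 'w'.
Since nothing is captured, `findall` lists the 2 matched substrings directly.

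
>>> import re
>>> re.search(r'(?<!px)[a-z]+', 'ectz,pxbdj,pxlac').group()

'ectz'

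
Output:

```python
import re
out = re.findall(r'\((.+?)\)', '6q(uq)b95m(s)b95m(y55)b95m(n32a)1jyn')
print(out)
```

['uq', 's', 'y55', 'n32a']

The `?` after the quantifier makes it lazy — it takes as little as possible before letting the rest of the pattern try.
Matches: at [2:6] match '(uq)', group 1 = 'uq'; at [10:13] match '(s)', group 1 = 's'; at [17:22] match '(y55)', group 1 = 'y55'; at [26:32] match '(n32a)', group 1 = 'n32a'.
With a single group, `findall` returns only what that group captured — 4 items.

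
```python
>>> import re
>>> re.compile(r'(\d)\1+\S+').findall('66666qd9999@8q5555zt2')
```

['6']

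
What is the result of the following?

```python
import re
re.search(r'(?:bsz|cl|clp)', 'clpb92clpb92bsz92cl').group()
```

`|` is ordered: at each position the engine commits to the first alternative that works.
The match spans [0:2] → 'cl'.

'cl'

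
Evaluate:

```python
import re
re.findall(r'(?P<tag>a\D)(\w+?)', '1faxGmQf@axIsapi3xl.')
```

[('ax', 'G'), ('ax', 'I'), ('ap', 'i')]

The pattern matches a literal 'a', then a non-digit (captured as 'tag'); then one or more of a word character (lazy) (captured).
2 groups means each result is a tuple of 2 captured strings — 3 here.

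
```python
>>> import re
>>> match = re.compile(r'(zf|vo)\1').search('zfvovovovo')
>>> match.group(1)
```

'vo'

`\1` is not a pattern — it's the concrete string captured by group 1, re-applied verbatim.
`re.search` tries every starting position until one works.
The match spans [2:6] → 'vovo'.
Captured: group 1 = 'vo'.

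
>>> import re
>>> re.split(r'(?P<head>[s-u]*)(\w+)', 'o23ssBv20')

['', '', 'o23ssBv20', '']

This matches zero or more of a character in [s-u] (captured as 'head'); then one or more of a word character (captured).
Matches to split on: at [0:9] → 'o23ssBv20'.
Because the pattern has a capturing group, `split` also inserts each captured text between the pieces.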